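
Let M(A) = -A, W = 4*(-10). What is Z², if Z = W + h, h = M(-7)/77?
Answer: 192721/121 ≈ 1592.7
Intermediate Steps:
W = -40
h = 1/11 (h = -1*(-7)/77 = 7*(1/77) = 1/11 ≈ 0.090909)
Z = -439/11 (Z = -40 + 1/11 = -439/11 ≈ -39.909)
Z² = (-439/11)² = 192721/121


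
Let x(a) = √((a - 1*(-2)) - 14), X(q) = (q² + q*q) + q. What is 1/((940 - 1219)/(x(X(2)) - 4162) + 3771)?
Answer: 7258150096/27370970562627 - 31*I*√2/27370970562627 ≈ 0.00026518 - 1.6017e-12*I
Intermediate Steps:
X(q) = q + 2*q² (X(q) = (q² + q²) + q = 2*q² + q = q + 2*q²)
x(a) = √(-12 + a) (x(a) = √((a + 2) - 14) = √((2 + a) - 14) = √(-12 + a))
1/((940 - 1219)/(x(X(2)) - 4162) + 3771) = 1/((940 - 1219)/(√(-12 + 2*(1 + 2*2)) - 4162) + 3771) = 1/(-279/(√(-12 + 2*(1 + 4)) - 4162) + 3771) = 1/(-279/(√(-12 + 2*5) - 4162) + 3771) = 1/(-279/(√(-12 + 10) - 4162) + 3771) = 1/(-279/(√(-2) - 4162) + 3771) = 1/(-279/(I*√2 - 4162) + 3771) = 1/(-279/(-4162 + I*√2) + 3771) = 1/(3771 - 279/(-4162 + I*√2))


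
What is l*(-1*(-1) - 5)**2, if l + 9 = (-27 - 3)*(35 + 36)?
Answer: -34224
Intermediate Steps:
l = -2139 (l = -9 + (-27 - 3)*(35 + 36) = -9 - 30*71 = -9 - 2130 = -2139)
l*(-1*(-1) - 5)**2 = -2139*(-1*(-1) - 5)**2 = -2139*(1 - 5)**2 = -2139*(-4)**2 = -2139*16 = -34224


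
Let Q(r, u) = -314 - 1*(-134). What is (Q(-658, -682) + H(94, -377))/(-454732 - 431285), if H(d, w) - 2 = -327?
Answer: 505/886017 ≈ 0.00056997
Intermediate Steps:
Q(r, u) = -180 (Q(r, u) = -314 + 134 = -180)
H(d, w) = -325 (H(d, w) = 2 - 327 = -325)
(Q(-658, -682) + H(94, -377))/(-454732 - 431285) = (-180 - 325)/(-454732 - 431285) = -505/(-886017) = -505*(-1/886017) = 505/886017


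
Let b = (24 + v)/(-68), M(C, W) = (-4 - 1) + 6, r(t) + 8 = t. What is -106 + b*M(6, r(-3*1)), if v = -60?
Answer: -1793/17 ≈ -105.47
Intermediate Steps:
r(t) = -8 + t
M(C, W) = 1 (M(C, W) = -5 + 6 = 1)
b = 9/17 (b = (24 - 60)/(-68) = -36*(-1/68) = 9/17 ≈ 0.52941)
-106 + b*M(6, r(-3*1)) = -106 + (9/17)*1 = -106 + 9/17 = -1793/17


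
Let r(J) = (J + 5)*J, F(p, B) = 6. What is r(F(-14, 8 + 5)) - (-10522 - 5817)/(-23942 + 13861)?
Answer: 649007/10081 ≈ 64.379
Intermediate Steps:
r(J) = J*(5 + J) (r(J) = (5 + J)*J = J*(5 + J))
r(F(-14, 8 + 5)) - (-10522 - 5817)/(-23942 + 13861) = 6*(5 + 6) - (-10522 - 5817)/(-23942 + 13861) = 6*11 - (-16339)/(-10081) = 66 - (-16339)*(-1)/10081 = 66 - 1*16339/10081 = 66 - 16339/10081 = 649007/10081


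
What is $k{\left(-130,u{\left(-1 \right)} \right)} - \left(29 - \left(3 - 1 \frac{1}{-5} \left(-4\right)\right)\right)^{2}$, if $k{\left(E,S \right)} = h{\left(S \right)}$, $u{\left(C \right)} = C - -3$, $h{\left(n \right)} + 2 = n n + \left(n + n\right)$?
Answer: $- \frac{17806}{25} \approx -712.24$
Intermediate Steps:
$h{\left(n \right)} = -2 + n^{2} + 2 n$ ($h{\left(n \right)} = -2 + \left(n n + \left(n + n\right)\right) = -2 + \left(n^{2} + 2 n\right) = -2 + n^{2} + 2 n$)
$u{\left(C \right)} = 3 + C$ ($u{\left(C \right)} = C + 3 = 3 + C$)
$k{\left(E,S \right)} = -2 + S^{2} + 2 S$
$k{\left(-130,u{\left(-1 \right)} \right)} - \left(29 - \left(3 - 1 \frac{1}{-5} \left(-4\right)\right)\right)^{2} = \left(-2 + \left(3 - 1\right)^{2} + 2 \left(3 - 1\right)\right) - \left(29 - \left(3 - 1 \frac{1}{-5} \left(-4\right)\right)\right)^{2} = \left(-2 + 2^{2} + 2 \cdot 2\right) - \left(29 - \left(3 - 1 \left(- \frac{1}{5}\right) \left(-4\right)\right)\right)^{2} = \left(-2 + 4 + 4\right) - \left(29 - \frac{11}{5}\right)^{2} = 6 - \left(29 + \left(-3 + \frac{4}{5}\right)\right)^{2} = 6 - \left(29 - \frac{11}{5}\right)^{2} = 6 - \left(\frac{134}{5}\right)^{2} = 6 - \frac{17956}{25} = - \frac{17806}{25}$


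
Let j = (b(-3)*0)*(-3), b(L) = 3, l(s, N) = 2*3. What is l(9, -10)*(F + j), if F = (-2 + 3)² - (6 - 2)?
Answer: -18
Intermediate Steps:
l(s, N) = 6
F = -3 (F = 1² - 1*4 = 1 - 4 = -3)
j = 0 (j = (3*0)*(-3) = 0*(-3) = 0)
l(9, -10)*(F + j) = 6*(-3 + 0) = 6*(-3) = -18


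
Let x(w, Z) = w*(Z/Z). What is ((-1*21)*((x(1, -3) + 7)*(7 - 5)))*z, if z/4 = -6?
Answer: 8064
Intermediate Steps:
z = -24 (z = 4*(-6) = -24)
x(w, Z) = w (x(w, Z) = w*1 = w)
((-1*21)*((x(1, -3) + 7)*(7 - 5)))*z = ((-1*21)*((1 + 7)*(7 - 5)))*(-24) = -168*2*(-24) = -21*16*(-24) = -336*(-24) = 8064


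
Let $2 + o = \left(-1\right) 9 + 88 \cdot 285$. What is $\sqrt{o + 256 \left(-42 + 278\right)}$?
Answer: $\sqrt{85485} \approx 292.38$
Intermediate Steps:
$o = 25069$ ($o = -2 + \left(\left(-1\right) 9 + 88 \cdot 285\right) = -2 + \left(-9 + 25080\right) = -2 + 25071 = 25069$)
$\sqrt{o + 256 \left(-42 + 278\right)} = \sqrt{25069 + 256 \left(-42 + 278\right)} = \sqrt{25069 + 256 \cdot 236} = \sqrt{25069 + 60416} = \sqrt{85485}$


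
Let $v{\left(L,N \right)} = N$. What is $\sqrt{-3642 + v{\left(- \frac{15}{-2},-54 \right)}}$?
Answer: $4 i \sqrt{231} \approx 60.795 i$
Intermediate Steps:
$\sqrt{-3642 + v{\left(- \frac{15}{-2},-54 \right)}} = \sqrt{-3642 - 54} = \sqrt{-3696} = 4 i \sqrt{231}$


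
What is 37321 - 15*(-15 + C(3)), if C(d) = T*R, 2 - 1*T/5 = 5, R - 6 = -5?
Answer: 37771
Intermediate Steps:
R = 1 (R = 6 - 5 = 1)
T = -15 (T = 10 - 5*5 = 10 - 25 = -15)
C(d) = -15 (C(d) = -15*1 = -15)
37321 - 15*(-15 + C(3)) = 37321 - 15*(-15 - 15) = 37321 - 15*(-30) = 37321 + 450 = 37771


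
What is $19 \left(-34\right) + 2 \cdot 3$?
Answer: $-640$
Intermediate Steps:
$19 \left(-34\right) + 2 \cdot 3 = -646 + 6 = -640$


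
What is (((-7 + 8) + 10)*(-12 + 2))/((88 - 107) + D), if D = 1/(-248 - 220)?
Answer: 51480/8893 ≈ 5.7888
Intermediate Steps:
D = -1/468 (D = 1/(-468) = -1/468 ≈ -0.0021368)
(((-7 + 8) + 10)*(-12 + 2))/((88 - 107) + D) = (((-7 + 8) + 10)*(-12 + 2))/((88 - 107) - 1/468) = ((1 + 10)*(-10))/(-19 - 1/468) = (11*(-10))/(-8893/468) = -110*(-468/8893) = 51480/8893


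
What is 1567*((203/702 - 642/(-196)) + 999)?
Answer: 27019953370/17199 ≈ 1.5710e+6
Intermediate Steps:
1567*((203/702 - 642/(-196)) + 999) = 1567*((203*(1/702) - 642*(-1/196)) + 999) = 1567*((203/702 + 321/98) + 999) = 1567*(61309/17199 + 999) = 1567*(17243110/17199) = 27019953370/17199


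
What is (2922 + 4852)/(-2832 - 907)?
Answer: -7774/3739 ≈ -2.0792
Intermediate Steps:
(2922 + 4852)/(-2832 - 907) = 7774/(-3739) = 7774*(-1/3739) = -7774/3739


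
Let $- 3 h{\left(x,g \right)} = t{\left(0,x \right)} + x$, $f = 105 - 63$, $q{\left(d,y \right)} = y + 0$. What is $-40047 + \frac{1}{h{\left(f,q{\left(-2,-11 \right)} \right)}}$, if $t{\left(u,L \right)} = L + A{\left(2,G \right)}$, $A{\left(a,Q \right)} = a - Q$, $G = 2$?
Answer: $- \frac{1121317}{28} \approx -40047.0$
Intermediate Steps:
$q{\left(d,y \right)} = y$
$f = 42$
$t{\left(u,L \right)} = L$ ($t{\left(u,L \right)} = L + \left(2 - 2\right) = L + 0 = L$)
$h{\left(x,g \right)} = - \frac{2 x}{3}$ ($h{\left(x,g \right)} = - \frac{x + x}{3} = - \frac{2 x}{3}$)
$-40047 + \frac{1}{h{\left(f,q{\left(-2,-11 \right)} \right)}} = -40047 + \frac{1}{\left(- \frac{2}{3}\right) 42} = -40047 + \frac{1}{-28} = -40047 - \frac{1}{28} = - \frac{1121317}{28}$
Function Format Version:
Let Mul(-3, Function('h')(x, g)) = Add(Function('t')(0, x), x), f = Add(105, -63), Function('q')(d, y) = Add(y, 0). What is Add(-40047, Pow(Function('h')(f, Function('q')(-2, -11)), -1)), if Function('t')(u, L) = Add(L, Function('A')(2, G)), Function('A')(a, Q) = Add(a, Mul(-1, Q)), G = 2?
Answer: Rational(-1121317, 28) ≈ -40047.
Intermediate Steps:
Function('q')(d, y) = y
f = 42
Function('t')(u, L) = L (Function('t')(u, L) = Add(L, Add(2, Mul(-1, 2))) = Add(L, Add(2, -2)) = Add(L, 0) = L)
Function('h')(x, g) = Mul(Rational(-2, 3), x) (Function('h')(x, g) = Mul(Rational(-1, 3), Add(x, x)) = Mul(Rational(-1, 3), Mul(2, x)) = Mul(Rational(-2, 3), x))
Add(-40047, Pow(Function('h')(f, Function('q')(-2, -11)), -1)) = Add(-40047, Pow(Mul(Rational(-2, 3), 42), -1)) = Add(-40047, Pow(-28, -1)) = Add(-40047, Rational(-1, 28)) = Rational(-1121317, 28)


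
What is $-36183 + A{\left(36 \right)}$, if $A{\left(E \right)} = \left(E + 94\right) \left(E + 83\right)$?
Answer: $-20713$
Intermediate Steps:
$A{\left(E \right)} = \left(83 + E\right) \left(94 + E\right)$ ($A{\left(E \right)} = \left(94 + E\right) \left(83 + E\right) = \left(83 + E\right) \left(94 + E\right)$)
$-36183 + A{\left(36 \right)} = -36183 + \left(7802 + 36^{2} + 177 \cdot 36\right) = -36183 + \left(7802 + 1296 + 6372\right) = -36183 + 15470 = -20713$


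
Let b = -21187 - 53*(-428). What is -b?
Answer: -1497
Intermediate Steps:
b = 1497 (b = -21187 + 22684 = 1497)
-b = -1*1497 = -1497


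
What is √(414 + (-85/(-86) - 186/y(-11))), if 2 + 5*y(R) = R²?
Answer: √42645190574/10234 ≈ 20.179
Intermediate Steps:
y(R) = -⅖ + R²/5
√(414 + (-85/(-86) - 186/y(-11))) = √(414 + (-85/(-86) - 186/(-⅖ + (⅕)*(-11)²))) = √(414 + (-85*(-1/86) - 186/(-⅖ + (⅕)*121))) = √(414 + (85/86 - 186/(-⅖ + 121/5))) = √(414 + (85/86 - 186/119/5)) = √(414 + (85/86 - 186*5/119)) = √(414 + (85/86 - 930/119)) = √(414 - 69865/10234) = √(4167011/10234) = √42645190574/10234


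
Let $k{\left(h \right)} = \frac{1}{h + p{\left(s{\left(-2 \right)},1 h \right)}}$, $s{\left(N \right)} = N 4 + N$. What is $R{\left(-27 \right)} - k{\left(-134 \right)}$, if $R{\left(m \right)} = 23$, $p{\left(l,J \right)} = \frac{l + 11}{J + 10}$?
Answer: $\frac{382315}{16617} \approx 23.007$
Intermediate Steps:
$s{\left(N \right)} = 5 N$ ($s{\left(N \right)} = 4 N + N = 5 N$)
$p{\left(l,J \right)} = \frac{11 + l}{10 + J}$
$k{\left(h \right)} = \frac{1}{h + \frac{1}{10 + h}}$ ($k{\left(h \right)} = \frac{1}{h + \frac{11 + 5 \left(-2\right)}{10 + 1 h}} = \frac{1}{h + \frac{11 - 10}{10 + h}} = \frac{1}{h + \frac{1}{10 + h} 1} = \frac{1}{h + \frac{1}{10 + h}}$)
$R{\left(-27 \right)} - k{\left(-134 \right)} = 23 - \frac{10 - 134}{1 - 134 \left(10 - 134\right)} = 23 - \frac{1}{1 - -16616} \left(-124\right) = 23 - \frac{1}{1 + 16616} \left(-124\right) = 23 - \frac{1}{16617} \left(-124\right) = 23 - - \frac{124}{16617} = 23 + \frac{124}{16617} = \frac{382315}{16617}$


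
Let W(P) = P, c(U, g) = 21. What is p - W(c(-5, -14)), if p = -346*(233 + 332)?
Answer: -195511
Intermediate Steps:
p = -195490 (p = -346*565 = -195490)
p - W(c(-5, -14)) = -195490 - 1*21 = -195490 - 21 = -195511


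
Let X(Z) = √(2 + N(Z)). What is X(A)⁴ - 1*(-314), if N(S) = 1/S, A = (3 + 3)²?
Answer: 412273/1296 ≈ 318.11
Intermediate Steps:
A = 36 (A = 6² = 36)
X(Z) = √(2 + 1/Z)
X(A)⁴ - 1*(-314) = (√(2 + 1/36))⁴ - 1*(-314) = (√(2 + 1/36))⁴ + 314 = (√(73/36))⁴ + 314 = (√73/6)⁴ + 314 = 5329/1296 + 314 = 412273/1296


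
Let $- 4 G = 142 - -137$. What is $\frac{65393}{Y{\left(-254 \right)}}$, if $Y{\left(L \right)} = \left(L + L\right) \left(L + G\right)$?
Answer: $\frac{65393}{164465} \approx 0.39761$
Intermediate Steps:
$G = - \frac{279}{4}$ ($G = - \frac{142 - -137}{4} = - \frac{142 + 137}{4} = \left(- \frac{1}{4}\right) 279 = - \frac{279}{4} \approx -69.75$)
$Y{\left(L \right)} = 2 L \left(- \frac{279}{4} + L\right)$ ($Y{\left(L \right)} = \left(L + L\right) \left(L - \frac{279}{4}\right) = 2 L \left(- \frac{279}{4} + L\right)$)
$\frac{65393}{Y{\left(-254 \right)}} = \frac{65393}{\frac{1}{2} \left(-254\right) \left(-279 + 4 \left(-254\right)\right)} = \frac{65393}{\frac{1}{2} \left(-254\right) \left(-279 - 1016\right)} = \frac{65393}{\frac{1}{2} \left(-254\right) \left(-1295\right)} = \frac{65393}{164465}$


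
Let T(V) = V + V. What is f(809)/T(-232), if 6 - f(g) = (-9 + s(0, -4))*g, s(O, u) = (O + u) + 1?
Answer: -4857/232 ≈ -20.935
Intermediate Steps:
s(O, u) = 1 + O + u
f(g) = 6 + 12*g (f(g) = 6 - (-9 + (1 + 0 - 4))*g = 6 - (-9 - 3)*g = 6 - (-12)*g = 6 + 12*g)
T(V) = 2*V
f(809)/T(-232) = (6 + 12*809)/((2*(-232))) = (6 + 9708)/(-464) = 9714*(-1/464) = -4857/232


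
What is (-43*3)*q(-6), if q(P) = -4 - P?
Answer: -258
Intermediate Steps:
(-43*3)*q(-6) = (-43*3)*(-4 - 1*(-6)) = -129*(-4 + 6) = -129*2 = -258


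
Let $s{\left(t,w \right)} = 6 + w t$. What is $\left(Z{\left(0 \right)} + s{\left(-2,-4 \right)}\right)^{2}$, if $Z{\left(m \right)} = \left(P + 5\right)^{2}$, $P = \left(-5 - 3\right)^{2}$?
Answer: $22800625$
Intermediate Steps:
$s{\left(t,w \right)} = 6 + t w$
$P = 64$ ($P = \left(-8\right)^{2} = 64$)
$Z{\left(m \right)} = 4761$ ($Z{\left(m \right)} = \left(64 + 5\right)^{2} = 69^{2} = 4761$)
$\left(Z{\left(0 \right)} + s{\left(-2,-4 \right)}\right)^{2} = \left(4761 + \left(6 - -8\right)\right)^{2} = \left(4761 + \left(6 + 8\right)\right)^{2} = \left(4761 + 14\right)^{2} = 4775^{2} = 22800625$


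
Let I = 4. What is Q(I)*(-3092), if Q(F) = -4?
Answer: 12368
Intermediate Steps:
Q(I)*(-3092) = -4*(-3092) = 12368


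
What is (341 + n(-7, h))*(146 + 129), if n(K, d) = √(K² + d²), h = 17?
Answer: 93775 + 3575*√2 ≈ 98831.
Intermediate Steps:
(341 + n(-7, h))*(146 + 129) = (341 + √((-7)² + 17²))*(146 + 129) = (341 + √(49 + 289))*275 = (341 + √338)*275 = (341 + 13*√2)*275 = 93775 + 3575*√2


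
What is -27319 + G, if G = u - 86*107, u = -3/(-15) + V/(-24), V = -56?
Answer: -547777/15 ≈ -36518.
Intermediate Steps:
u = 38/15 (u = -3/(-15) - 56/(-24) = -3*(-1/15) - 56*(-1/24) = 1/5 + 7/3 = 38/15 ≈ 2.5333)
G = -137992/15 (G = 38/15 - 86*107 = 38/15 - 9202 = -137992/15 ≈ -9199.5)
-27319 + G = -27319 - 137992/15 = -547777/15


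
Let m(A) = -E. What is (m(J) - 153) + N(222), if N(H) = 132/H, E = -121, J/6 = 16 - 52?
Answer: -1162/37 ≈ -31.405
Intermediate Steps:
J = -216 (J = 6*(16 - 52) = 6*(-36) = -216)
m(A) = 121 (m(A) = -1*(-121) = 121)
(m(J) - 153) + N(222) = (121 - 153) + 132/222 = -32 + 132*(1/222) = -32 + 22/37 = -1162/37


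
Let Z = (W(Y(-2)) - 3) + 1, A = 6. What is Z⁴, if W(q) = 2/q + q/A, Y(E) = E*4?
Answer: 3418801/20736 ≈ 164.87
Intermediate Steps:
Y(E) = 4*E
W(q) = 2/q + q/6
Z = -43/12 (Z = ((2/((4*(-2))) + (4*(-2))/6) - 3) + 1 = ((2/(-8) + (⅙)*(-8)) - 3) + 1 = ((2*(-⅛) - 4/3) - 3) + 1 = ((-¼ - 4/3) - 3) + 1 = (-19/12 - 3) + 1 = -55/12 + 1 = -43/12 ≈ -3.5833)
Z⁴ = (-43/12)⁴ = 3418801/20736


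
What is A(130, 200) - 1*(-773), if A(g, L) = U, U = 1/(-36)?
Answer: 27827/36 ≈ 772.97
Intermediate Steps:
U = -1/36 ≈ -0.027778
A(g, L) = -1/36
A(130, 200) - 1*(-773) = -1/36 - 1*(-773) = -1/36 + 773 = 27827/36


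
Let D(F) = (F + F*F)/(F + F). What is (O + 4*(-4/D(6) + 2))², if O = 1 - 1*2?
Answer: 289/49 ≈ 5.8980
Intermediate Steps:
O = -1 (O = 1 - 2 = -1)
D(F) = (F + F²)/(2*F) (D(F) = (F + F²)/((2*F)) = (F + F²)*(1/(2*F)) = (F + F²)/(2*F))
(O + 4*(-4/D(6) + 2))² = (-1 + 4*(-4/(½ + (½)*6) + 2))² = (-1 + 4*(-4/(½ + 3) + 2))² = (-1 + 4*(-4/7/2 + 2))² = (-1 + 4*(-4*2/7 + 2))² = (-1 + 4*(-8/7 + 2))² = (-1 + 4*(6/7))² = (-1 + 24/7)² = (17/7)² = 289/49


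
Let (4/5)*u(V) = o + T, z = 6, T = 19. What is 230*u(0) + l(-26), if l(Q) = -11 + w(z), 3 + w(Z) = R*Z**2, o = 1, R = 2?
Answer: 5808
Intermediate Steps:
u(V) = 25 (u(V) = 5*(1 + 19)/4 = (5/4)*20 = 25)
w(Z) = -3 + 2*Z**2
l(Q) = 58 (l(Q) = -11 + (-3 + 2*6**2) = -11 + (-3 + 2*36) = -11 + (-3 + 72) = -11 + 69 = 58)
230*u(0) + l(-26) = 230*25 + 58 = 5750 + 58 = 5808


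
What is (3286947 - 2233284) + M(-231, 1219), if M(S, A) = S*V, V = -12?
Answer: 1056435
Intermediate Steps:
M(S, A) = -12*S (M(S, A) = S*(-12) = -12*S)
(3286947 - 2233284) + M(-231, 1219) = (3286947 - 2233284) - 12*(-231) = 1053663 + 2772 = 1056435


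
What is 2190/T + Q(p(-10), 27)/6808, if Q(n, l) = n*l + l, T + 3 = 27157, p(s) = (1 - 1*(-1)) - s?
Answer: 12220287/92432216 ≈ 0.13221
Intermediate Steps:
p(s) = 2 - s (p(s) = (1 + 1) - s = 2 - s)
T = 27154 (T = -3 + 27157 = 27154)
Q(n, l) = l + l*n (Q(n, l) = l*n + l = l + l*n)
2190/T + Q(p(-10), 27)/6808 = 2190/27154 + (27*(1 + (2 - 1*(-10))))/6808 = 2190*(1/27154) + (27*(1 + (2 + 10)))*(1/6808) = 1095/13577 + (27*(1 + 12))*(1/6808) = 1095/13577 + (27*13)*(1/6808) = 1095/13577 + 351*(1/6808) = 1095/13577 + 351/6808 = 12220287/92432216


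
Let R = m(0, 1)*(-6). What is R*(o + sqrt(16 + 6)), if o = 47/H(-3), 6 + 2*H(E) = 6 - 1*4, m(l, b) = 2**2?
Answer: 564 - 24*sqrt(22) ≈ 451.43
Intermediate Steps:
m(l, b) = 4
H(E) = -2 (H(E) = -3 + (6 - 1*4)/2 = -3 + (6 - 4)/2 = -3 + (1/2)*2 = -3 + 1 = -2)
R = -24 (R = 4*(-6) = -24)
o = -47/2 (o = 47/(-2) = 47*(-1/2) = -47/2 ≈ -23.500)
R*(o + sqrt(16 + 6)) = -24*(-47/2 + sqrt(16 + 6)) = -24*(-47/2 + sqrt(22)) = 564 - 24*sqrt(22)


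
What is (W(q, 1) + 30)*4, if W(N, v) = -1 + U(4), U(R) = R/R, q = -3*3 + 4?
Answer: 120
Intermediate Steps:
q = -5 (q = -9 + 4 = -5)
U(R) = 1
W(N, v) = 0 (W(N, v) = -1 + 1 = 0)
(W(q, 1) + 30)*4 = (0 + 30)*4 = 30*4 = 120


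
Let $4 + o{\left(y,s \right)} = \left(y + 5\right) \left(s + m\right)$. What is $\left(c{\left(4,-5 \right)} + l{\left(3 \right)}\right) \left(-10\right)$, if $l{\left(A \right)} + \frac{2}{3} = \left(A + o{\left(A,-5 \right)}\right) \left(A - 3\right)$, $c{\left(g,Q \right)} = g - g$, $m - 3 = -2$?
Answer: $\frac{20}{3} \approx 6.6667$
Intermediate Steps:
$m = 1$ ($m = 3 - 2 = 1$)
$c{\left(g,Q \right)} = 0$
$o{\left(y,s \right)} = -4 + \left(1 + s\right) \left(5 + y\right)$ ($o{\left(y,s \right)} = -4 + \left(y + 5\right) \left(s + 1\right) = -4 + \left(5 + y\right) \left(1 + s\right) = -4 + \left(1 + s\right) \left(5 + y\right)$)
$l{\left(A \right)} = - \frac{2}{3} + \left(-24 - 3 A\right) \left(-3 + A\right)$ ($l{\left(A \right)} = - \frac{2}{3} + \left(A + \left(1 + A + 5 \left(-5\right) - 5 A\right)\right) \left(A - 3\right) = - \frac{2}{3} + \left(A + \left(1 + A - 25 - 5 A\right)\right) \left(-3 + A\right) = - \frac{2}{3} + \left(A - \left(24 + 4 A\right)\right) \left(-3 + A\right) = - \frac{2}{3} + \left(-24 - 3 A\right) \left(-3 + A\right)$)
$\left(c{\left(4,-5 \right)} + l{\left(3 \right)}\right) \left(-10\right) = \left(0 - \left(- \frac{79}{3} + 27\right)\right) \left(-10\right) = \left(0 - \frac{2}{3}\right) \left(-10\right) = \left(- \frac{2}{3}\right) \left(-10\right) = \frac{20}{3}$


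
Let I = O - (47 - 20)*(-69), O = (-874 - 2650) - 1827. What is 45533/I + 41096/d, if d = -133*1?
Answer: -149398737/463904 ≈ -322.05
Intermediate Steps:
O = -5351 (O = -3524 - 1827 = -5351)
d = -133
I = -3488 (I = -5351 - (47 - 20)*(-69) = -5351 - 27*(-69) = -5351 - 1*(-1863) = -5351 + 1863 = -3488)
45533/I + 41096/d = 45533/(-3488) + 41096/(-133) = 45533*(-1/3488) + 41096*(-1/133) = -45533/3488 - 41096/133 = -149398737/463904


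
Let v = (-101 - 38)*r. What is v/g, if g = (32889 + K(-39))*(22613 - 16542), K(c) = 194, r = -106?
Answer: 14734/200846893 ≈ 7.3359e-5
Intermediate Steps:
g = 200846893 (g = (32889 + 194)*(22613 - 16542) = 33083*6071 = 200846893)
v = 14734 (v = (-101 - 38)*(-106) = -139*(-106) = 14734)
v/g = 14734/200846893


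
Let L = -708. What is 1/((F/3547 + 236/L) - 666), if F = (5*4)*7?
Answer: -10641/7090033 ≈ -0.0015008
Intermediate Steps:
F = 140 (F = 20*7 = 140)
1/((F/3547 + 236/L) - 666) = 1/((140/3547 + 236/(-708)) - 666) = 1/((140*(1/3547) + 236*(-1/708)) - 666) = 1/((140/3547 - ⅓) - 666) = 1/(-3127/10641 - 666) = 1/(-7090033/10641) = -10641/7090033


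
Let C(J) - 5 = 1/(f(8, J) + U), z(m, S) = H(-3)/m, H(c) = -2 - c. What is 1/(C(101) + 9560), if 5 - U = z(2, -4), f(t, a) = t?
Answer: 25/239127 ≈ 0.00010455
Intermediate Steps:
z(m, S) = 1/m (z(m, S) = (-2 - 1*(-3))/m = (-2 + 3)/m = 1/m)
U = 9/2 (U = 5 - 1/2 = 9/2 ≈ 4.5000)
C(J) = 127/25 (C(J) = 5 + 1/(8 + 9/2) = 5 + 1/(25/2) = 5 + 2/25 = 127/25)
1/(C(101) + 9560) = 1/(127/25 + 9560) = 1/(239127/25) = 25/239127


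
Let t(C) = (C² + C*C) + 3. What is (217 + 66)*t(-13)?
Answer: 96503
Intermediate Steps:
t(C) = 3 + 2*C² (t(C) = (C² + C²) + 3 = 2*C² + 3 = 3 + 2*C²)
(217 + 66)*t(-13) = (217 + 66)*(3 + 2*(-13)²) = 283*(3 + 2*169) = 283*(3 + 338) = 283*341 = 96503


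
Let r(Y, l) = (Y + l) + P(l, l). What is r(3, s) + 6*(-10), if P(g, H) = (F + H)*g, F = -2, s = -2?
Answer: -51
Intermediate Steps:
P(g, H) = g*(-2 + H) (P(g, H) = (-2 + H)*g = g*(-2 + H))
r(Y, l) = Y + l + l*(-2 + l) (r(Y, l) = (Y + l) + l*(-2 + l) = Y + l + l*(-2 + l))
r(3, s) + 6*(-10) = (3 + (-2)² - 1*(-2)) + 6*(-10) = (3 + 4 + 2) - 60 = 9 - 60 = -51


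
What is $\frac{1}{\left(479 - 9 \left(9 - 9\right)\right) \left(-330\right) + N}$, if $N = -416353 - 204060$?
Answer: $- \frac{1}{778483} \approx -1.2846 \cdot 10^{-6}$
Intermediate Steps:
$N = -620413$
$\frac{1}{\left(479 - 9 \left(9 - 9\right)\right) \left(-330\right) + N} = \frac{1}{\left(479 - 9 \left(9 - 9\right)\right) \left(-330\right) - 620413} = \frac{1}{\left(479 - 0\right) \left(-330\right) - 620413} = \frac{1}{\left(479 + 0\right) \left(-330\right) - 620413} = \frac{1}{479 \left(-330\right) - 620413} = \frac{1}{-158070 - 620413} = \frac{1}{-778483} = - \frac{1}{778483}$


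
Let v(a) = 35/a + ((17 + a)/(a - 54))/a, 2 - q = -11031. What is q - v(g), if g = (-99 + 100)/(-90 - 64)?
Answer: 136187073/8317 ≈ 16375.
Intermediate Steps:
q = 11033 (q = 2 - 1*(-11031) = 2 + 11031 = 11033)
g = -1/154 (g = 1/(-154) = 1*(-1/154) = -1/154 ≈ -0.0064935)
v(a) = 35/a + (17 + a)/(a*(-54 + a)) (v(a) = 35/a + ((17 + a)/(-54 + a))/a = 35/a + (17 + a)/(a*(-54 + a)))
q - v(g) = 11033 - (-1873 + 36*(-1/154))/((-1/154)*(-54 - 1/154)) = 11033 - (-154)*(-1873 - 18/77)/(-8317/154) = 11033 - (-154)*(-154)*(-144239)/(8317*77) = 11033 - 1*(-44425612/8317) = 11033 + 44425612/8317 = 136187073/8317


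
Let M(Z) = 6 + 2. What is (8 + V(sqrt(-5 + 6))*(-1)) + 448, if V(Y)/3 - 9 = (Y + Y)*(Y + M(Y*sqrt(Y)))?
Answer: 375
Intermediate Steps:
M(Z) = 8
V(Y) = 27 + 6*Y*(8 + Y) (V(Y) = 27 + 3*((Y + Y)*(Y + 8)) = 27 + 3*((2*Y)*(8 + Y)) = 27 + 3*(2*Y*(8 + Y)) = 27 + 6*Y*(8 + Y))
(8 + V(sqrt(-5 + 6))*(-1)) + 448 = (8 + (27 + 6*(sqrt(-5 + 6))**2 + 48*sqrt(-5 + 6))*(-1)) + 448 = (8 + (27 + 6*(sqrt(1))**2 + 48*sqrt(1))*(-1)) + 448 = (8 + (27 + 6*1**2 + 48*1)*(-1)) + 448 = (8 + (27 + 6*1 + 48)*(-1)) + 448 = (8 + (27 + 6 + 48)*(-1)) + 448 = (8 + 81*(-1)) + 448 = (8 - 81) + 448 = -73 + 448 = 375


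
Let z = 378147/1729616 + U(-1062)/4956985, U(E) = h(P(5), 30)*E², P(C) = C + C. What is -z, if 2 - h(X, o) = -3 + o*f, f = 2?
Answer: 273807967605/22269300176 ≈ 12.295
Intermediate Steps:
P(C) = 2*C
h(X, o) = 5 - 2*o (h(X, o) = 2 - (-3 + o*2) = 2 - (-3 + 2*o) = 2 + (3 - 2*o) = 5 - 2*o)
U(E) = -55*E² (U(E) = (5 - 2*30)*E² = (5 - 60)*E² = -55*E²)
z = -273807967605/22269300176 (z = 378147/1729616 - 55*(-1062)²/4956985 = 378147*(1/1729616) - 55*1127844*(1/4956985) = 54021/247088 - 62031420*1/4956985 = 54021/247088 - 1127844/90127 = -273807967605/22269300176 ≈ -12.295)
-z = -1*(-273807967605/22269300176) = 273807967605/22269300176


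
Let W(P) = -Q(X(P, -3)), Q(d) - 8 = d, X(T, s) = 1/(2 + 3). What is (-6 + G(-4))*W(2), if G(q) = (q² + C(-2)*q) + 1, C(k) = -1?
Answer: -123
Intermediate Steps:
X(T, s) = ⅕ (X(T, s) = 1/5 = ⅕)
Q(d) = 8 + d
W(P) = -41/5 (W(P) = -(8 + ⅕) = -1*41/5 = -41/5)
G(q) = 1 + q² - q (G(q) = (q² - q) + 1 = 1 + q² - q)
(-6 + G(-4))*W(2) = (-6 + (1 + (-4)² - 1*(-4)))*(-41/5) = (-6 + (1 + 16 + 4))*(-41/5) = (-6 + 21)*(-41/5) = 15*(-41/5) = -123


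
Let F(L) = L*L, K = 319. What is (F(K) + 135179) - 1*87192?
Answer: 149748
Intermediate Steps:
F(L) = L²
(F(K) + 135179) - 1*87192 = (319² + 135179) - 1*87192 = (101761 + 135179) - 87192 = 236940 - 87192 = 149748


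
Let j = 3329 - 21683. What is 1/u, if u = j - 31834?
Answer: -1/50188 ≈ -1.9925e-5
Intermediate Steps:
j = -18354
u = -50188 (u = -18354 - 31834 = -50188)
1/u = 1/(-50188) = -1/50188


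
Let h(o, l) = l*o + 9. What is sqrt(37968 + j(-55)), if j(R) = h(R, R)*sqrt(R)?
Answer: sqrt(37968 + 3034*I*sqrt(55)) ≈ 202.61 + 55.527*I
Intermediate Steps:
h(o, l) = 9 + l*o
j(R) = sqrt(R)*(9 + R**2) (j(R) = (9 + R*R)*sqrt(R) = (9 + R**2)*sqrt(R) = sqrt(R)*(9 + R**2))
sqrt(37968 + j(-55)) = sqrt(37968 + sqrt(-55)*(9 + (-55)**2)) = sqrt(37968 + (I*sqrt(55))*(9 + 3025)) = sqrt(37968 + (I*sqrt(55))*3034) = sqrt(37968 + 3034*I*sqrt(55))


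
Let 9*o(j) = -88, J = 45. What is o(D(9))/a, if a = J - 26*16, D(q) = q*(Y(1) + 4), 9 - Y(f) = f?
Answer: 88/3339 ≈ 0.026355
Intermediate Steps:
Y(f) = 9 - f
D(q) = 12*q (D(q) = q*((9 - 1*1) + 4) = q*((9 - 1) + 4) = q*(8 + 4) = q*12 = 12*q)
o(j) = -88/9 (o(j) = (⅑)*(-88) = -88/9)
a = -371 (a = 45 - 26*16 = 45 - 416 = -371)
o(D(9))/a = -88/9/(-371) = -88/9*(-1/371) = 88/3339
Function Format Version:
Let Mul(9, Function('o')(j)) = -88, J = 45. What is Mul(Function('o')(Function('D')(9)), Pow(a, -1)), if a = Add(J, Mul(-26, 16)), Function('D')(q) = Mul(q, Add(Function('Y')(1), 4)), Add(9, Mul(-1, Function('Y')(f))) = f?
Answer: Rational(88, 3339) ≈ 0.026355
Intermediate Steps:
Function('Y')(f) = Add(9, Mul(-1, f))
Function('D')(q) = Mul(12, q) (Function('D')(q) = Mul(q, Add(Add(9, Mul(-1, 1)), 4)) = Mul(q, Add(Add(9, -1), 4)) = Mul(q, Add(8, 4)) = Mul(q, 12) = Mul(12, q))
Function('o')(j) = Rational(-88, 9) (Function('o')(j) = Mul(Rational(1, 9), -88) = Rational(-88, 9))
a = -371 (a = Add(45, Mul(-26, 16)) = Add(45, -416) = -371)
Mul(Function('o')(Function('D')(9)), Pow(a, -1)) = Mul(Rational(-88, 9), Pow(-371, -1)) = Mul(Rational(-88, 9), Rational(-1, 371)) = Rational(88, 3339)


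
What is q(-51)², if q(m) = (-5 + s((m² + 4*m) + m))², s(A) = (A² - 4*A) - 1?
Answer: 911292292243383386879164176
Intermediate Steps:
s(A) = -1 + A² - 4*A
q(m) = (-6 + (m² + 5*m)² - 20*m - 4*m²)² (q(m) = (-5 + (-1 + ((m² + 4*m) + m)² - 4*((m² + 4*m) + m)))² = (-5 + (-1 + (m² + 5*m)² - 4*(m² + 5*m)))² = (-5 + (-1 + (m² + 5*m)² + (-20*m - 4*m²)))² = (-5 + (-1 + (m² + 5*m)² - 20*m - 4*m²))² = (-6 + (m² + 5*m)² - 20*m - 4*m²)²)
q(-51)² = ((6 - 1*(-51)²*(5 - 51)² + 4*(-51)*(5 - 51))²)² = ((6 - 1*2601*(-46)² + 4*(-51)*(-46))²)² = ((6 - 1*2601*2116 + 9384)²)² = ((6 - 5503716 + 9384)²)² = ((-5494326)²)² = 30187618194276² = 911292292243383386879164176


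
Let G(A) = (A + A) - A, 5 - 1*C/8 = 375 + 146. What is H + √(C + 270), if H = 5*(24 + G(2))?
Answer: 130 + I*√3858 ≈ 130.0 + 62.113*I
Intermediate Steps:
C = -4128 (C = 40 - 8*(375 + 146) = 40 - 8*521 = 40 - 4168 = -4128)
G(A) = A (G(A) = 2*A - A = A)
H = 130 (H = 5*(24 + 2) = 5*26 = 130)
H + √(C + 270) = 130 + √(-4128 + 270) = 130 + √(-3858) = 130 + I*√3858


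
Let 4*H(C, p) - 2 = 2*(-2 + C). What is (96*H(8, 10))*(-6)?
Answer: -2016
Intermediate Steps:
H(C, p) = -½ + C/2 (H(C, p) = ½ + (2*(-2 + C))/4 = ½ + (-4 + 2*C)/4 = ½ + (-1 + C/2) = -½ + C/2)
(96*H(8, 10))*(-6) = (96*(-½ + (½)*8))*(-6) = (96*(-½ + 4))*(-6) = (96*(7/2))*(-6) = 336*(-6) = -2016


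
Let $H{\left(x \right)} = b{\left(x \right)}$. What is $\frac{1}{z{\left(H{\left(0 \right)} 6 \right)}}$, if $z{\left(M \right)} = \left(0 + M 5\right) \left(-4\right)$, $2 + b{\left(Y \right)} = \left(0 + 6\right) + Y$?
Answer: $- \frac{1}{480} \approx -0.0020833$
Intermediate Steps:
$b{\left(Y \right)} = 4 + Y$ ($b{\left(Y \right)} = -2 + \left(\left(0 + 6\right) + Y\right) = -2 + \left(6 + Y\right) = 4 + Y$)
$H{\left(x \right)} = 4 + x$
$z{\left(M \right)} = - 20 M$ ($z{\left(M \right)} = \left(0 + 5 M\right) \left(-4\right) = 5 M \left(-4\right) = - 20 M$)
$\frac{1}{z{\left(H{\left(0 \right)} 6 \right)}} = \frac{1}{\left(-20\right) \left(4 + 0\right) 6} = \frac{1}{\left(-20\right) 4 \cdot 6} = \frac{1}{\left(-20\right) 24} = \frac{1}{-480} = - \frac{1}{480}$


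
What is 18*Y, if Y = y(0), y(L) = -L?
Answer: 0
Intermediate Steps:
Y = 0 (Y = -1*0 = 0)
18*Y = 18*0 = 0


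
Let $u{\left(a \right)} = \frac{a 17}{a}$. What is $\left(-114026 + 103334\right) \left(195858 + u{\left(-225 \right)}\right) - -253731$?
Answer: $-2094041769$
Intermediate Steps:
$u{\left(a \right)} = 17$ ($u{\left(a \right)} = \frac{17 a}{a} = 17$)
$\left(-114026 + 103334\right) \left(195858 + u{\left(-225 \right)}\right) - -253731 = \left(-114026 + 103334\right) \left(195858 + 17\right) - -253731 = \left(-10692\right) 195875 + 253731 = -2094295500 + 253731 = -2094041769$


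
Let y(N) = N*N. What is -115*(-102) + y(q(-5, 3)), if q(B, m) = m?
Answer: 11739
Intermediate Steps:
y(N) = N²
-115*(-102) + y(q(-5, 3)) = -115*(-102) + 3² = 11730 + 9 = 11739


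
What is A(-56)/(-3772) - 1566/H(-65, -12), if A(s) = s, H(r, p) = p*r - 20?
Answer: -733049/358340 ≈ -2.0457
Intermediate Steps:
H(r, p) = -20 + p*r
A(-56)/(-3772) - 1566/H(-65, -12) = -56/(-3772) - 1566/(-20 - 12*(-65)) = -56*(-1/3772) - 1566/(-20 + 780) = 14/943 - 1566/760 = 14/943 - 1566*1/760 = 14/943 - 783/380 = -733049/358340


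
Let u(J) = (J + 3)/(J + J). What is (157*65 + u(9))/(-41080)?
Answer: -30617/123240 ≈ -0.24843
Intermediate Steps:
u(J) = (3 + J)/(2*J) (u(J) = (3 + J)/((2*J)) = (3 + J)*(1/(2*J)) = (3 + J)/(2*J))
(157*65 + u(9))/(-41080) = (157*65 + (½)*(3 + 9)/9)/(-41080) = (10205 + (½)*(⅑)*12)*(-1/41080) = (10205 + ⅔)*(-1/41080) = (30617/3)*(-1/41080) = -30617/123240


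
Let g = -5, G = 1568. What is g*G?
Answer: -7840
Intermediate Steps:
g*G = -5*1568 = -7840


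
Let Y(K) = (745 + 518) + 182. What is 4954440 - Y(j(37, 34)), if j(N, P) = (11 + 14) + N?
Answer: 4952995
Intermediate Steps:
j(N, P) = 25 + N
Y(K) = 1445 (Y(K) = 1263 + 182 = 1445)
4954440 - Y(j(37, 34)) = 4954440 - 1*1445 = 4954440 - 1445 = 4952995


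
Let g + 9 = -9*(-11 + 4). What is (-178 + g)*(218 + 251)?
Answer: -58156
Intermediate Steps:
g = 54 (g = -9 - 9*(-11 + 4) = -9 - 9*(-7) = -9 + 63 = 54)
(-178 + g)*(218 + 251) = (-178 + 54)*(218 + 251) = -124*469 = -58156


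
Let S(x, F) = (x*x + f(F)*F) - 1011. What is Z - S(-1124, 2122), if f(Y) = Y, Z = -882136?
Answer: -6647385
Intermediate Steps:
S(x, F) = -1011 + F² + x² (S(x, F) = (x*x + F*F) - 1011 = (x² + F²) - 1011 = (F² + x²) - 1011 = -1011 + F² + x²)
Z - S(-1124, 2122) = -882136 - (-1011 + 2122² + (-1124)²) = -882136 - (-1011 + 4502884 + 1263376) = -882136 - 1*5765249 = -882136 - 5765249 = -6647385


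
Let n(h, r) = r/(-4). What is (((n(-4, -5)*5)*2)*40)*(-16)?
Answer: -8000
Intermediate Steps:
n(h, r) = -r/4 (n(h, r) = r*(-¼) = -r/4)
(((n(-4, -5)*5)*2)*40)*(-16) = (((-¼*(-5)*5)*2)*40)*(-16) = ((((5/4)*5)*2)*40)*(-16) = (((25/4)*2)*40)*(-16) = ((25/2)*40)*(-16) = 500*(-16) = -8000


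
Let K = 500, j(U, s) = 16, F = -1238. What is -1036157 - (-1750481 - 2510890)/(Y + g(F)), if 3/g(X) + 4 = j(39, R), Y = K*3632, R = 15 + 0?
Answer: -7526628438673/7264001 ≈ -1.0362e+6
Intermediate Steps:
R = 15
Y = 1816000 (Y = 500*3632 = 1816000)
g(X) = 1/4 (g(X) = 3/(-4 + 16) = 3/12 = 3*(1/12) = 1/4)
-1036157 - (-1750481 - 2510890)/(Y + g(F)) = -1036157 - (-1750481 - 2510890)/(1816000 + 1/4) = -1036157 - (-4261371)/7264001/4 = -1036157 - (-4261371)*4/7264001 = -1036157 - 1*(-17045484/7264001) = -1036157 + 17045484/7264001 = -7526628438673/7264001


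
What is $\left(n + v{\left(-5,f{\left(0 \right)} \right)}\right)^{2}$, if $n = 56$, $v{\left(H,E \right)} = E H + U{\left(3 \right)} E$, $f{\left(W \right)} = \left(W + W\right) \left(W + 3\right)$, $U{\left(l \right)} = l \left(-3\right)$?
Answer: $3136$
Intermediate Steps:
$U{\left(l \right)} = - 3 l$
$f{\left(W \right)} = 2 W \left(3 + W\right)$
$v{\left(H,E \right)} = - 9 E + E H$ ($v{\left(H,E \right)} = E H + \left(-3\right) 3 E = E H - 9 E = - 9 E + E H$)
$\left(n + v{\left(-5,f{\left(0 \right)} \right)}\right)^{2} = \left(56 + 2 \cdot 0 \left(3 + 0\right) \left(-9 - 5\right)\right)^{2} = \left(56 + 2 \cdot 0 \cdot 3 \left(-14\right)\right)^{2} = \left(56 + 0 \left(-14\right)\right)^{2} = \left(56 + 0\right)^{2} = 56^{2} = 3136$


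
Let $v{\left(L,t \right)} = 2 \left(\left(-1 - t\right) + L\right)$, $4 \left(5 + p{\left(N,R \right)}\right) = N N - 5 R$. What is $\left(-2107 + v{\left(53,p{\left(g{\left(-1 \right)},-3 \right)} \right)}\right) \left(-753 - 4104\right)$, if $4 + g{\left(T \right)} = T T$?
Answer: $9738285$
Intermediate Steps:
$g{\left(T \right)} = -4 + T^{2}$ ($g{\left(T \right)} = -4 + T T = -4 + T^{2}$)
$p{\left(N,R \right)} = -5 - \frac{5 R}{4} + \frac{N^{2}}{4}$ ($p{\left(N,R \right)} = -5 + \frac{N N - 5 R}{4} = -5 + \frac{N^{2} - 5 R}{4} = -5 + \left(- \frac{5 R}{4} + \frac{N^{2}}{4}\right) = -5 - \frac{5 R}{4} + \frac{N^{2}}{4}$)
$v{\left(L,t \right)} = -2 - 2 t + 2 L$ ($v{\left(L,t \right)} = 2 \left(-1 + L - t\right) = -2 - 2 t + 2 L$)
$\left(-2107 + v{\left(53,p{\left(g{\left(-1 \right)},-3 \right)} \right)}\right) \left(-753 - 4104\right) = \left(-2107 - \left(-104 + 2 \left(-5 - - \frac{15}{4} + \frac{\left(-4 + \left(-1\right)^{2}\right)^{2}}{4}\right)\right)\right) \left(-753 - 4104\right) = \left(-2107 - \left(-104 + 2 \left(-5 + \frac{15}{4} + \frac{\left(-4 + 1\right)^{2}}{4}\right)\right)\right) \left(-4857\right) = \left(-2107 - \left(-104 + 2 \left(-5 + \frac{15}{4} + \frac{\left(-3\right)^{2}}{4}\right)\right)\right) \left(-4857\right) = \left(-2107 - \left(-104 + 2 \left(-5 + \frac{15}{4} + \frac{1}{4} \cdot 9\right)\right)\right) \left(-4857\right) = \left(-2107 - \left(-104 + 2 \left(-5 + \frac{15}{4} + \frac{9}{4}\right)\right)\right) \left(-4857\right) = \left(-2107 - -102\right) \left(-4857\right) = \left(-2107 + 102\right) \left(-4857\right) = \left(-2005\right) \left(-4857\right) = 9738285$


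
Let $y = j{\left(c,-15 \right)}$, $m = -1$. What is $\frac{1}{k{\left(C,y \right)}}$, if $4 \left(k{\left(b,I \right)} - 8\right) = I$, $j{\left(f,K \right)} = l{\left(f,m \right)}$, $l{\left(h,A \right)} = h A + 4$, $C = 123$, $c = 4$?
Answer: $\frac{1}{8} \approx 0.125$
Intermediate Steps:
$l{\left(h,A \right)} = 4 + A h$ ($l{\left(h,A \right)} = A h + 4 = 4 + A h$)
$j{\left(f,K \right)} = 4 - f$
$y = 0$ ($y = 4 - 4 = 0$)
$k{\left(b,I \right)} = 8 + \frac{I}{4}$
$\frac{1}{k{\left(C,y \right)}} = \frac{1}{8 + \frac{1}{4} \cdot 0} = \frac{1}{8 + 0} = \frac{1}{8}$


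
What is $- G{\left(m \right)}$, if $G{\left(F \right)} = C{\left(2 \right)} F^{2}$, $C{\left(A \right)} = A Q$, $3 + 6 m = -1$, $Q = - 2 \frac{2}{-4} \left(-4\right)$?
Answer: $\frac{32}{9} \approx 3.5556$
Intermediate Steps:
$Q = -4$ ($Q = - 2 \cdot 2 \left(- \frac{1}{4}\right) \left(-4\right) = \left(-2\right) \left(- \frac{1}{2}\right) \left(-4\right) = 1 \left(-4\right) = -4$)
$m = - \frac{2}{3}$ ($m = - \frac{1}{2} + \frac{1}{6} \left(-1\right) = - \frac{1}{2} - \frac{1}{6} = - \frac{2}{3} \approx -0.66667$)
$C{\left(A \right)} = - 4 A$ ($C{\left(A \right)} = A \left(-4\right) = - 4 A$)
$G{\left(F \right)} = - 8 F^{2}$ ($G{\left(F \right)} = \left(-4\right) 2 F^{2} = - 8 F^{2}$)
$- G{\left(m \right)} = - \left(-8\right) \left(- \frac{2}{3}\right)^{2} = - \frac{\left(-8\right) 4}{9} = \left(-1\right) \left(- \frac{32}{9}\right) = \frac{32}{9}$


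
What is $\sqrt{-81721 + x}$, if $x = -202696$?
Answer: $i \sqrt{284417} \approx 533.31 i$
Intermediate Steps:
$\sqrt{-81721 + x} = \sqrt{-81721 - 202696} = \sqrt{-284417} = i \sqrt{284417}$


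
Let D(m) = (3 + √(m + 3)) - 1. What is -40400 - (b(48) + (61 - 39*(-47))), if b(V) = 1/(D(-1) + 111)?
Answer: -539967611/12767 + √2/12767 ≈ -42294.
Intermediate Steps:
D(m) = 2 + √(3 + m) (D(m) = (3 + √(3 + m)) - 1 = 2 + √(3 + m))
b(V) = 1/(113 + √2) (b(V) = 1/((2 + √(3 - 1)) + 111) = 1/((2 + √2) + 111) = 1/(113 + √2))
-40400 - (b(48) + (61 - 39*(-47))) = -40400 - ((113/12767 - √2/12767) + (61 - 39*(-47))) = -40400 - ((113/12767 - √2/12767) + (61 + 1833)) = -40400 - ((113/12767 - √2/12767) + 1894) = -40400 - (24180811/12767 - √2/12767) = -40400 + (-24180811/12767 + √2/12767) = -539967611/12767 + √2/12767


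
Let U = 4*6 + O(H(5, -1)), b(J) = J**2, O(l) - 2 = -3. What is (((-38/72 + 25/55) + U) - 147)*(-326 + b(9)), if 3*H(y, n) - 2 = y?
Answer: 12037585/396 ≈ 30398.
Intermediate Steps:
H(y, n) = 2/3 + y/3
O(l) = -1 (O(l) = 2 - 3 = -1)
U = 23 (U = 4*6 - 1 = 24 - 1 = 23)
(((-38/72 + 25/55) + U) - 147)*(-326 + b(9)) = (((-38/72 + 25/55) + 23) - 147)*(-326 + 9**2) = (((-38*1/72 + 25*(1/55)) + 23) - 147)*(-326 + 81) = (((-19/36 + 5/11) + 23) - 147)*(-245) = ((-29/396 + 23) - 147)*(-245) = (9079/396 - 147)*(-245) = -49133/396*(-245) = 12037585/396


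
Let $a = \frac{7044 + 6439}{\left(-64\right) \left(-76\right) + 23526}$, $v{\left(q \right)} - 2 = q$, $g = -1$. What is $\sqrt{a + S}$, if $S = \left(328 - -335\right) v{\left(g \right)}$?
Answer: $\frac{\sqrt{534755544670}}{28390} \approx 25.758$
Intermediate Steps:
$v{\left(q \right)} = 2 + q$
$a = \frac{13483}{28390}$ ($a = \frac{13483}{4864 + 23526} = \frac{13483}{28390} \approx 0.47492$)
$S = 663$ ($S = \left(328 - -335\right) \left(2 - 1\right) = \left(328 + 335\right) 1 = 663 \cdot 1 = 663$)
$\sqrt{a + S} = \sqrt{\frac{13483}{28390} + 663} = \sqrt{\frac{18836053}{28390}} = \frac{\sqrt{534755544670}}{28390}$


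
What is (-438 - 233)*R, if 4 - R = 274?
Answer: 181170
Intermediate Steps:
R = -270 (R = 4 - 1*274 = 4 - 274 = -270)
(-438 - 233)*R = (-438 - 233)*(-270) = -671*(-270) = 181170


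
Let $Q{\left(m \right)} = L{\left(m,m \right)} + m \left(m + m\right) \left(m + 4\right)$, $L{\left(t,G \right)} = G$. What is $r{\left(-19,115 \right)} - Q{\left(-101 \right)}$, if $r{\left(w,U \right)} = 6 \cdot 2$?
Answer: $1979107$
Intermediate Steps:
$r{\left(w,U \right)} = 12$
$Q{\left(m \right)} = m + 2 m^{2} \left(4 + m\right)$ ($Q{\left(m \right)} = m + m \left(m + m\right) \left(m + 4\right) = m + m 2 m \left(4 + m\right) = m + 2 m^{2} \left(4 + m\right)$)
$r{\left(-19,115 \right)} - Q{\left(-101 \right)} = 12 - - 101 \left(1 + 2 \left(-101\right)^{2} + 8 \left(-101\right)\right) = 12 - - 101 \left(1 + 2 \cdot 10201 - 808\right) = 12 - - 101 \left(1 + 20402 - 808\right) = 12 - \left(-101\right) 19595 = 12 - -1979095 = 12 + 1979095 = 1979107$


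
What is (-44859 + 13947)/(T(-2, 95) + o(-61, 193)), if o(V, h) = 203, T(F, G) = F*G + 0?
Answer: -30912/13 ≈ -2377.8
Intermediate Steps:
T(F, G) = F*G
(-44859 + 13947)/(T(-2, 95) + o(-61, 193)) = (-44859 + 13947)/(-2*95 + 203) = -30912/(-190 + 203) = -30912/13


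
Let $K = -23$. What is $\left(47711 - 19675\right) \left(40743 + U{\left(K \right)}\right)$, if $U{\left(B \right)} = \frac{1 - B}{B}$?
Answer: $\frac{26271554340}{23} \approx 1.1422 \cdot 10^{9}$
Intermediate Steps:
$U{\left(B \right)} = \frac{1 - B}{B}$
$\left(47711 - 19675\right) \left(40743 + U{\left(K \right)}\right) = \left(47711 - 19675\right) \left(40743 + \frac{1 - -23}{-23}\right) = 28036 \left(40743 - \frac{1 + 23}{23}\right) = 28036 \left(40743 - \frac{24}{23}\right) = 28036 \cdot \frac{937065}{23} = \frac{26271554340}{23}$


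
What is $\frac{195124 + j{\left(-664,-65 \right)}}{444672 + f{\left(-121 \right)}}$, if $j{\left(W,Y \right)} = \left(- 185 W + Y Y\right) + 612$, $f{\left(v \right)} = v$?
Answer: $\frac{322801}{444551} \approx 0.72613$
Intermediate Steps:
$j{\left(W,Y \right)} = 612 + Y^{2} - 185 W$ ($j{\left(W,Y \right)} = \left(- 185 W + Y^{2}\right) + 612 = \left(Y^{2} - 185 W\right) + 612 = 612 + Y^{2} - 185 W$)
$\frac{195124 + j{\left(-664,-65 \right)}}{444672 + f{\left(-121 \right)}} = \frac{195124 + \left(612 + \left(-65\right)^{2} - -122840\right)}{444672 - 121} = \frac{195124 + \left(612 + 4225 + 122840\right)}{444551} = \left(195124 + 127677\right) \frac{1}{444551} = 322801 \cdot \frac{1}{444551} = \frac{322801}{444551}$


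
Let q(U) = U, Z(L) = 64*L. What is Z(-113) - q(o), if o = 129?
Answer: -7361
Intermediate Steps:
Z(-113) - q(o) = 64*(-113) - 1*129 = -7232 - 129 = -7361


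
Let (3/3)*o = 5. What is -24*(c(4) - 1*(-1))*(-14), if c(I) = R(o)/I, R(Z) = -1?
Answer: 252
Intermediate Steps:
o = 5
c(I) = -1/I
-24*(c(4) - 1*(-1))*(-14) = -24*(-1/4 - 1*(-1))*(-14) = -24*(-1*¼ + 1)*(-14) = -24*(-¼ + 1)*(-14) = -24*¾*(-14) = -18*(-14) = 252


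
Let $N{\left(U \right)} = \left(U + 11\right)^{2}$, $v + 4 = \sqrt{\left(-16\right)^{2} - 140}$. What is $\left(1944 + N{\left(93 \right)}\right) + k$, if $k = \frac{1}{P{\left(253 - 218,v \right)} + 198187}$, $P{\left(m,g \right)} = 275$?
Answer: $\frac{2532375121}{198462} \approx 12760.0$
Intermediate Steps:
$v = -4 + 2 \sqrt{29}$ ($v = -4 + \sqrt{\left(-16\right)^{2} - 140} = -4 + \sqrt{256 - 140} = -4 + \sqrt{116} = -4 + 2 \sqrt{29} \approx 6.7703$)
$N{\left(U \right)} = \left(11 + U\right)^{2}$
$k = \frac{1}{198462}$ ($k = \frac{1}{275 + 198187} = \frac{1}{198462} \approx 5.0387 \cdot 10^{-6}$)
$\left(1944 + N{\left(93 \right)}\right) + k = \left(1944 + \left(11 + 93\right)^{2}\right) + \frac{1}{198462} = \left(1944 + 104^{2}\right) + \frac{1}{198462} = \left(1944 + 10816\right) + \frac{1}{198462} = 12760 + \frac{1}{198462} = \frac{2532375121}{198462}$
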